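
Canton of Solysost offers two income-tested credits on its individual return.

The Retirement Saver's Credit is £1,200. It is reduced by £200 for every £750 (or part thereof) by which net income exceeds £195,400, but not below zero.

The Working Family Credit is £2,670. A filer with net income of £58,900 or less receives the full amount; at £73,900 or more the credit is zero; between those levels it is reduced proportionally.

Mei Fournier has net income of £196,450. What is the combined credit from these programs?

£800

Retirement Saver's Credit: income exceeds £195,400 by £1,050, which is 2 full-or-partial £750 increments; reduction = 2 × £200 = £400, leaving £800.
Working Family Credit: £196,450 is at or above £73,900, so the credit is £0.
Total: £800 + £0 = £800.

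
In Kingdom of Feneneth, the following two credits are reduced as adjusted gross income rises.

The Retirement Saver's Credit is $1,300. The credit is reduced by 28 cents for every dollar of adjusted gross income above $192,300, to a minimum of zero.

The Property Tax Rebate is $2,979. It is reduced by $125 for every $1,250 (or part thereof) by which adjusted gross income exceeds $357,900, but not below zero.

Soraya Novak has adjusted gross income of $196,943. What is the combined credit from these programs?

$2,979

Retirement Saver's Credit: 28% of the $4,643 excess over $192,300 is $1,300.04 ≥ base, so the credit is $0.
Property Tax Rebate: $196,943 is at or below the $357,900 threshold, so the full $2,979 applies.
Total: $0 + $2,979 = $2,979.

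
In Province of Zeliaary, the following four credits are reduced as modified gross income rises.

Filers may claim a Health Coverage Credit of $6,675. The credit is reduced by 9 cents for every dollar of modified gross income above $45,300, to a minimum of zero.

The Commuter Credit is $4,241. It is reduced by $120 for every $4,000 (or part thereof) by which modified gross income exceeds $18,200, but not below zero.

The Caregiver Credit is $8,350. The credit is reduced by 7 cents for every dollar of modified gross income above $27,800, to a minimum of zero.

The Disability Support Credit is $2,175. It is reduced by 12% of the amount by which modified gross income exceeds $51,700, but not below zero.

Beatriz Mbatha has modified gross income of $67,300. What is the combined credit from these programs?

Health Coverage Credit: 9% of the $22,000 excess over $45,300 is $1,980; credit = $6,675 − $1,980 = $4,695.
Commuter Credit: income exceeds $18,200 by $49,100, which is 13 full-or-partial $4,000 increments; reduction = 13 × $120 = $1,560, leaving $2,681.
Caregiver Credit: 7% of the $39,500 excess over $27,800 is $2,765; credit = $8,350 − $2,765 = $5,585.
Disability Support Credit: 12% of the $15,600 excess over $51,700 is $1,872; credit = $2,175 − $1,872 = $303.
Total: $4,695 + $2,681 + $5,585 + $303 = $13,264.

$13,264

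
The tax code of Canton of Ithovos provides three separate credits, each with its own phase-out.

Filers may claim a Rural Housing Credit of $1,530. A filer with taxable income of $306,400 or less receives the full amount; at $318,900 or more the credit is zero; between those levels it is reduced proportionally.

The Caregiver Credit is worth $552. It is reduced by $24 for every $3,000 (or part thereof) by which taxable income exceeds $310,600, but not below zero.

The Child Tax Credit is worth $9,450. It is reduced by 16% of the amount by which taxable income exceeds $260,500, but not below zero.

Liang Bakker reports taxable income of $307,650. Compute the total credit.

$3,835

Rural Housing Credit: $307,650 is $1,250 into a $12,500 phase-out range, leaving 11,250/12,500 of the credit: $1,530 × 11,250/12,500 = $1,377.
Caregiver Credit: $307,650 is at or below the $310,600 threshold, so the full $552 applies.
Child Tax Credit: 16% of the $47,150 excess over $260,500 is $7,544; credit = $9,450 − $7,544 = $1,906.
Total: $1,377 + $552 + $1,906 = $3,835.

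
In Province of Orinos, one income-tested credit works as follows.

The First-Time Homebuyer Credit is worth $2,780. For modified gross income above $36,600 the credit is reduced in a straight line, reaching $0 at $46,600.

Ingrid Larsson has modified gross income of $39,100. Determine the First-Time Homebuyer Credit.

First-Time Homebuyer Credit: $39,100 is $2,500 into a $10,000 phase-out range, leaving 7,500/10,000 of the credit: $2,780 × 7,500/10,000 = $2,085.

$2,085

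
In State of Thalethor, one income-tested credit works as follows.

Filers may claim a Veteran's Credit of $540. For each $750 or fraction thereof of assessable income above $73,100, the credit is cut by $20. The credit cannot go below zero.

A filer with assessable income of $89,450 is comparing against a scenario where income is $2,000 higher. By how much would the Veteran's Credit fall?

$60

At $89,450 — income exceeds $73,100 by $16,350, which is 22 full-or-partial $750 increments; reduction = 22 × $20 = $440, leaving $100.
At $91,450 — income exceeds $73,100 by $18,350, which is 25 full-or-partial $750 increments; reduction = 25 × $20 = $500, leaving $40.
Lost: $100 − $40 = $60.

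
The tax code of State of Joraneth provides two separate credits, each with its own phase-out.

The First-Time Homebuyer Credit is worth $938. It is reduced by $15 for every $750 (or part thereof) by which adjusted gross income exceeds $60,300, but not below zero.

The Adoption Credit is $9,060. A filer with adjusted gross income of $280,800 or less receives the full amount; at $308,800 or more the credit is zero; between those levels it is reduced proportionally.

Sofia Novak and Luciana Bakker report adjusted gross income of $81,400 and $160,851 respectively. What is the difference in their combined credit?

$503

Sofia ($81,400): First-Time Homebuyer Credit: income exceeds $60,300 by $21,100, which is 29 full-or-partial $750 increments; reduction = 29 × $15 = $435, leaving $503. Adoption Credit: $81,400 is at or below the $280,800 threshold, so the full $9,060 applies. total $503 + $9,060 = $9,563
Luciana ($160,851): First-Time Homebuyer Credit: income exceeds $60,300 by $100,551 → 135 increments × $15 = $2,025 ≥ base, so the credit is $0. Adoption Credit: $160,851 is at or below the $280,800 threshold, so the full $9,060 applies. total $0 + $9,060 = $9,060
Difference: |$9,563 − $9,060| = $503.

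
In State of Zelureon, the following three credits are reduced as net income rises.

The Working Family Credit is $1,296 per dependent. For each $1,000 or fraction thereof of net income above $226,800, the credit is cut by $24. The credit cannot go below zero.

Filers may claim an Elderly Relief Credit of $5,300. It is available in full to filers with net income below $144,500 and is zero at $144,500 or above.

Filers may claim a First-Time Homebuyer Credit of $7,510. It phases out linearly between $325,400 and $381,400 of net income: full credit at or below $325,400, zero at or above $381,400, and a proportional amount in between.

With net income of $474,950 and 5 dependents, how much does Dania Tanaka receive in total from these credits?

Working Family Credit: base = 5 × $1,296 = $6,480. income exceeds $226,800 by $248,150, which is 249 full-or-partial $1,000 increments; reduction = 249 × $24 = $5,976, leaving $504.
Elderly Relief Credit: $474,950 meets or exceeds the $144,500 cutoff, so the credit is $0.
First-Time Homebuyer Credit: $474,950 is at or above $381,400, so the credit is $0.
Total: $504 + $0 + $0 = $504.

$504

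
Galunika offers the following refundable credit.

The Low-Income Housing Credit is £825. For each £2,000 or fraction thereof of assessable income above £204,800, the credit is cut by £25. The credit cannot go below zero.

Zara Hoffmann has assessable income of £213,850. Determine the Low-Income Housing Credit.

£700

Low-Income Housing Credit: income exceeds £204,800 by £9,050, which is 5 full-or-partial £2,000 increments; reduction = 5 × £25 = £125, leaving £700.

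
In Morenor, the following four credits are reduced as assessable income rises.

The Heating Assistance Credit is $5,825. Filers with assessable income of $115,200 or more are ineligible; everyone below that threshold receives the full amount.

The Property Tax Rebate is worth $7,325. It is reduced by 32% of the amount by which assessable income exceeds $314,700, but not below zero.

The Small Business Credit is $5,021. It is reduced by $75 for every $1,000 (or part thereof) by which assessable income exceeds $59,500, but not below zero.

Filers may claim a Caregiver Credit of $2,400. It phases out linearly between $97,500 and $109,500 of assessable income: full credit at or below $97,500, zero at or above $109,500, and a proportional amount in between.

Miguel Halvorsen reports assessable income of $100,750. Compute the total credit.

Heating Assistance Credit: $100,750 is below the $115,200 cutoff, so the full $5,825 applies.
Property Tax Rebate: $100,750 is at or below the $314,700 threshold, so the full $7,325 applies.
Small Business Credit: income exceeds $59,500 by $41,250, which is 42 full-or-partial $1,000 increments; reduction = 42 × $75 = $3,150, leaving $1,871.
Caregiver Credit: $100,750 is $3,250 into a $12,000 phase-out range, leaving 8,750/12,000 of the credit: $2,400 × 8,750/12,000 = $1,750.
Total: $5,825 + $7,325 + $1,871 + $1,750 = $16,771.

$16,771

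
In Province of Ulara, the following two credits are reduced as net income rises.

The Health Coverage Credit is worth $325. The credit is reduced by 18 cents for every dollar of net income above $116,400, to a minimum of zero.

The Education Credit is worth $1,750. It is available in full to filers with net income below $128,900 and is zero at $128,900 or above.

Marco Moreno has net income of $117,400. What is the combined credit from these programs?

Health Coverage Credit: 18% of the $1,000 excess over $116,400 is $180; credit = $325 − $180 = $145.
Education Credit: $117,400 is below the $128,900 cutoff, so the full $1,750 applies.
Total: $145 + $1,750 = $1,895.

$1,895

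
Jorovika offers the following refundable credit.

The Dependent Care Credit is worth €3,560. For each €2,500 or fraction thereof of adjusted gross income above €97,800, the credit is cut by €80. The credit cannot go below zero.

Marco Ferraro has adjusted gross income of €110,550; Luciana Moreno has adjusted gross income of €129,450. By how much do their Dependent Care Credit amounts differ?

Marco (€110,550): Dependent Care Credit: income exceeds €97,800 by €12,750, which is 6 full-or-partial €2,500 increments; reduction = 6 × €80 = €480, leaving €3,080.
Luciana (€129,450): Dependent Care Credit: income exceeds €97,800 by €31,650, which is 13 full-or-partial €2,500 increments; reduction = 13 × €80 = €1,040, leaving €2,520.
Difference: |€3,080 − €2,520| = €560.

€560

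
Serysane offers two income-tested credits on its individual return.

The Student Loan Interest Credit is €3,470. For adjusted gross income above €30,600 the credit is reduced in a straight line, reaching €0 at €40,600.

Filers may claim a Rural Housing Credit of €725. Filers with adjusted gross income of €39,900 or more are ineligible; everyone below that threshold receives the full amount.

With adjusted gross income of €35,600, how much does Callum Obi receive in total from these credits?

Student Loan Interest Credit: €35,600 is €5,000 into a €10,000 phase-out range, leaving 5,000/10,000 of the credit: €3,470 × 5,000/10,000 = €1,735.
Rural Housing Credit: €35,600 is below the €39,900 cutoff, so the full €725 applies.
Total: €1,735 + €725 = €2,460.

€2,460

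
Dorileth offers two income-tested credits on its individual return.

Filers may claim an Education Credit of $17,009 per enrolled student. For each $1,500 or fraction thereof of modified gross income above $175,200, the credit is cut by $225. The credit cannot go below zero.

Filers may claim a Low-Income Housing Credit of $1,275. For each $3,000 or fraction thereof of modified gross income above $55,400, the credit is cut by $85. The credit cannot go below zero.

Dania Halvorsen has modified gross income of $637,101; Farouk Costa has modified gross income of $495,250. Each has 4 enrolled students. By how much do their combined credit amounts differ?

Dania ($637,101): Education Credit: base = 4 × $17,009 = $68,036. income exceeds $175,200 by $461,901 → 308 increments × $225 = $69,300 ≥ base, so the credit is $0. Low-Income Housing Credit: income exceeds $55,400 by $581,701 → 194 increments × $85 = $16,490 ≥ base, so the credit is $0. total $0 + $0 = $0
Farouk ($495,250): Education Credit: base = 4 × $17,009 = $68,036. income exceeds $175,200 by $320,050, which is 214 full-or-partial $1,500 increments; reduction = 214 × $225 = $48,150, leaving $19,886. Low-Income Housing Credit: income exceeds $55,400 by $439,850 → 147 increments × $85 = $12,495 ≥ base, so the credit is $0. total $19,886 + $0 = $19,886
Difference: |$0 − $19,886| = $19,886.

$19,886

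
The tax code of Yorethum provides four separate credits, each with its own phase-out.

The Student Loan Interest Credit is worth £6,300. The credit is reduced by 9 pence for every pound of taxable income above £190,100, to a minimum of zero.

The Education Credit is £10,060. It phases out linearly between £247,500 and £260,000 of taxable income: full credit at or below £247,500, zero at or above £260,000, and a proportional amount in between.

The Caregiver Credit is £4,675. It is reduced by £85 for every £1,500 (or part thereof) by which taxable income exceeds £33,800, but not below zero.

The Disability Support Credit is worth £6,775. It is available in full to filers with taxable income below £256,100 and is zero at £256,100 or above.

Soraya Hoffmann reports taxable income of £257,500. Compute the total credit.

£2,246

Student Loan Interest Credit: 9% of the £67,400 excess over £190,100 is £6,066; credit = £6,300 − £6,066 = £234.
Education Credit: £257,500 is £10,000 into a £12,500 phase-out range, leaving 2,500/12,500 of the credit: £10,060 × 2,500/12,500 = £2,012.
Caregiver Credit: income exceeds £33,800 by £223,700 → 150 increments × £85 = £12,750 ≥ base, so the credit is £0.
Disability Support Credit: £257,500 meets or exceeds the £256,100 cutoff, so the credit is £0.
Total: £234 + £2,012 + £0 + £0 = £2,246.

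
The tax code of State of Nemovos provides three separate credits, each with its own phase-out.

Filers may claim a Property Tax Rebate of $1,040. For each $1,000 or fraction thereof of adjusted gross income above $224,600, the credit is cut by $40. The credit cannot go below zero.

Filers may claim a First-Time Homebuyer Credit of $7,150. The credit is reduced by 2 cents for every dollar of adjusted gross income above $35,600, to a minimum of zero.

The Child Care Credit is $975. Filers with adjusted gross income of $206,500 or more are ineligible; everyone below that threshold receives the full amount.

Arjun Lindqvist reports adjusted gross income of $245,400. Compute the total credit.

$3,154

Property Tax Rebate: income exceeds $224,600 by $20,800, which is 21 full-or-partial $1,000 increments; reduction = 21 × $40 = $840, leaving $200.
First-Time Homebuyer Credit: 2% of the $209,800 excess over $35,600 is $4,196; credit = $7,150 − $4,196 = $2,954.
Child Care Credit: $245,400 meets or exceeds the $206,500 cutoff, so the credit is $0.
Total: $200 + $2,954 + $0 = $3,154.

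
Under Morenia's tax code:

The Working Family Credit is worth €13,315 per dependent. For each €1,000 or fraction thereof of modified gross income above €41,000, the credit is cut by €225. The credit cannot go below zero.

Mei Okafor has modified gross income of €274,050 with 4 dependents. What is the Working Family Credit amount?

€610

Working Family Credit: base = 4 × €13,315 = €53,260. income exceeds €41,000 by €233,050, which is 234 full-or-partial €1,000 increments; reduction = 234 × €225 = €52,650, leaving €610.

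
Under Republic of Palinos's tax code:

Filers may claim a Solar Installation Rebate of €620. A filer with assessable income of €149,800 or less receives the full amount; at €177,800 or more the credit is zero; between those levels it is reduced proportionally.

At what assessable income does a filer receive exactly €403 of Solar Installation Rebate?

€159,600

€403 is 403/620 of the full €620, so 217/620 of the €28,000 range has been used: income = €149,800 + €28,000 × 217/620 = €159,600.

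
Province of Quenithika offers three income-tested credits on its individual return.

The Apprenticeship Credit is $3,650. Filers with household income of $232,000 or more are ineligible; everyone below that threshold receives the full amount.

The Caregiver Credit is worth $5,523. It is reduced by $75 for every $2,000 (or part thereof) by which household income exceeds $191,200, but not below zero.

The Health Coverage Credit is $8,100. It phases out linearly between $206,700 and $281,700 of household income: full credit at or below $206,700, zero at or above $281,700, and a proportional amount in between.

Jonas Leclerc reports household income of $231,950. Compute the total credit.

Apprenticeship Credit: $231,950 is below the $232,000 cutoff, so the full $3,650 applies.
Caregiver Credit: income exceeds $191,200 by $40,750, which is 21 full-or-partial $2,000 increments; reduction = 21 × $75 = $1,575, leaving $3,948.
Health Coverage Credit: $231,950 is $25,250 into a $75,000 phase-out range, leaving 49,750/75,000 of the credit: $8,100 × 49,750/75,000 = $5,373.
Total: $3,650 + $3,948 + $5,373 = $12,971.

$12,971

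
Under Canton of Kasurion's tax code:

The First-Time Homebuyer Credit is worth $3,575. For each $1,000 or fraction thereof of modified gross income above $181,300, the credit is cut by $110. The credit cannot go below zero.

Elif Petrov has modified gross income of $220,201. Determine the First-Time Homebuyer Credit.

First-Time Homebuyer Credit: income exceeds $181,300 by $38,901 → 39 increments × $110 = $4,290 ≥ base, so the credit is $0.

$0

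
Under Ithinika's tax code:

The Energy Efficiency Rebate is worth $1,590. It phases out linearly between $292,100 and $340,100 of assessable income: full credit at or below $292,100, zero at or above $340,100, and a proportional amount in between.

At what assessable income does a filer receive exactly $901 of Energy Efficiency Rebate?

$901 is 901/1,590 of the full $1,590, so 689/1,590 of the $48,000 range has been used: income = $292,100 + $48,000 × 689/1,590 = $312,900.

$312,900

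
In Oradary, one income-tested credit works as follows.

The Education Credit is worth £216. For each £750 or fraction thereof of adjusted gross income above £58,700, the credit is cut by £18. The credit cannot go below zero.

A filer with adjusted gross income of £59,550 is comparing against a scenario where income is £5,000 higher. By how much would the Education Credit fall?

At £59,550 — income exceeds £58,700 by £850, which is 2 full-or-partial £750 increments; reduction = 2 × £18 = £36, leaving £180.
At £64,550 — income exceeds £58,700 by £5,850, which is 8 full-or-partial £750 increments; reduction = 8 × £18 = £144, leaving £72.
Lost: £180 − £72 = £108.

£108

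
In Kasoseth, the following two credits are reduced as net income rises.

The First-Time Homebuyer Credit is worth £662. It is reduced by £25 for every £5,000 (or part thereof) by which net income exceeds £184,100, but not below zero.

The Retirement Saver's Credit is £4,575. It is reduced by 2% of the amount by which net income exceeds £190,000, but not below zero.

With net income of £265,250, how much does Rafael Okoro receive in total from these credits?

First-Time Homebuyer Credit: income exceeds £184,100 by £81,150, which is 17 full-or-partial £5,000 increments; reduction = 17 × £25 = £425, leaving £237.
Retirement Saver's Credit: 2% of the £75,250 excess over £190,000 is £1,505; credit = £4,575 − £1,505 = £3,070.
Total: £237 + £3,070 = £3,307.

£3,307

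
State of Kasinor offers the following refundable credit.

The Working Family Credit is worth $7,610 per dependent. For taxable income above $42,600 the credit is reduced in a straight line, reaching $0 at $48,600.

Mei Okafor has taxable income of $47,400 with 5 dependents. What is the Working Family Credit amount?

$7,610

Working Family Credit: base = 5 × $7,610 = $38,050. $47,400 is $4,800 into a $6,000 phase-out range, leaving 1,200/6,000 of the credit: $38,050 × 1,200/6,000 = $7,610.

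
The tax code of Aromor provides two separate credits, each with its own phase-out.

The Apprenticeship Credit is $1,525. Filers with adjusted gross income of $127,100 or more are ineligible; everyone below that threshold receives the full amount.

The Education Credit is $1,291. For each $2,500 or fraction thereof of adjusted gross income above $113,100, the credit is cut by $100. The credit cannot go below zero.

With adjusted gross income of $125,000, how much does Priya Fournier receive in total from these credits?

$2,316

Apprenticeship Credit: $125,000 is below the $127,100 cutoff, so the full $1,525 applies.
Education Credit: income exceeds $113,100 by $11,900, which is 5 full-or-partial $2,500 increments; reduction = 5 × $100 = $500, leaving $791.
Total: $1,525 + $791 = $2,316.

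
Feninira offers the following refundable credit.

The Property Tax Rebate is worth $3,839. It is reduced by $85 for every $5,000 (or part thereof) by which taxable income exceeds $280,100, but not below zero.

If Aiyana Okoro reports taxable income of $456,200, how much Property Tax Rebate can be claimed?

$779

Property Tax Rebate: income exceeds $280,100 by $176,100, which is 36 full-or-partial $5,000 increments; reduction = 36 × $85 = $3,060, leaving $779.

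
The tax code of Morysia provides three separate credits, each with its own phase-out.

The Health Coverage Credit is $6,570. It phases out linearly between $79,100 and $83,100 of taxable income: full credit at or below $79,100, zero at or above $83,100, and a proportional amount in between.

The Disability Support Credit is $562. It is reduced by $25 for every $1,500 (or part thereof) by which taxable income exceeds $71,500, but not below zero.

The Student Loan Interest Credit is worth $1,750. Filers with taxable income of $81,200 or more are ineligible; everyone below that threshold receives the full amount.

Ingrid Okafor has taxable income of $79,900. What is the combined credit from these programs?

$7,418

Health Coverage Credit: $79,900 is $800 into a $4,000 phase-out range, leaving 3,200/4,000 of the credit: $6,570 × 3,200/4,000 = $5,256.
Disability Support Credit: income exceeds $71,500 by $8,400, which is 6 full-or-partial $1,500 increments; reduction = 6 × $25 = $150, leaving $412.
Student Loan Interest Credit: $79,900 is below the $81,200 cutoff, so the full $1,750 applies.
Total: $5,256 + $412 + $1,750 = $7,418.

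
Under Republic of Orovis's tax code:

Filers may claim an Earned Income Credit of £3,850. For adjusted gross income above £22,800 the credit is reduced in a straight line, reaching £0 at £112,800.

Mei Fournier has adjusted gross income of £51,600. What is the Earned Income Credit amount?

£2,618

Earned Income Credit: £51,600 is £28,800 into a £90,000 phase-out range, leaving 61,200/90,000 of the credit: £3,850 × 61,200/90,000 = £2,618.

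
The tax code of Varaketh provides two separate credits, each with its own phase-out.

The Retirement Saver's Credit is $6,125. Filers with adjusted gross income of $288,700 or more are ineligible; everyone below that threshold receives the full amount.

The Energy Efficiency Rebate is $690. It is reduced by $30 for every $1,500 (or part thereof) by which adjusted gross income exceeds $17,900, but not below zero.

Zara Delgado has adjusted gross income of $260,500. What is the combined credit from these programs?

$6,125

Retirement Saver's Credit: $260,500 is below the $288,700 cutoff, so the full $6,125 applies.
Energy Efficiency Rebate: income exceeds $17,900 by $242,600 → 162 increments × $30 = $4,860 ≥ base, so the credit is $0.
Total: $6,125 + $0 = $6,125.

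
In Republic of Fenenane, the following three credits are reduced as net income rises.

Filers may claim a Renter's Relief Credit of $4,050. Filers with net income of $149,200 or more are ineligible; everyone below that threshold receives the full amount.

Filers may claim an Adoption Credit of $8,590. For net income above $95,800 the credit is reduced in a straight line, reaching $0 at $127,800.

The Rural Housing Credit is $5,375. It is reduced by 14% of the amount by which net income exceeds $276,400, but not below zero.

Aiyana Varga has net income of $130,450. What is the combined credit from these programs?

Renter's Relief Credit: $130,450 is below the $149,200 cutoff, so the full $4,050 applies.
Adoption Credit: $130,450 is at or above $127,800, so the credit is $0.
Rural Housing Credit: $130,450 is at or below the $276,400 threshold, so the full $5,375 applies.
Total: $4,050 + $0 + $5,375 = $9,425.

$9,425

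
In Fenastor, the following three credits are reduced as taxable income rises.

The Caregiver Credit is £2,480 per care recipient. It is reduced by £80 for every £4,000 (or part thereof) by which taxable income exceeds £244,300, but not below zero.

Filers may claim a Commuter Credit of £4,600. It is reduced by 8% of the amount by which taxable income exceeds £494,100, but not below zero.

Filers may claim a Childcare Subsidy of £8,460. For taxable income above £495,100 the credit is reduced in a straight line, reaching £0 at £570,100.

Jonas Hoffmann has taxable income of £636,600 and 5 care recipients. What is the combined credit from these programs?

Caregiver Credit: base = 5 × £2,480 = £12,400. income exceeds £244,300 by £392,300, which is 99 full-or-partial £4,000 increments; reduction = 99 × £80 = £7,920, leaving £4,480.
Commuter Credit: 8% of the £142,500 excess over £494,100 is £11,400 ≥ base, so the credit is £0.
Childcare Subsidy: £636,600 is at or above £570,100, so the credit is £0.
Total: £4,480 + £0 + £0 = £4,480.

£4,480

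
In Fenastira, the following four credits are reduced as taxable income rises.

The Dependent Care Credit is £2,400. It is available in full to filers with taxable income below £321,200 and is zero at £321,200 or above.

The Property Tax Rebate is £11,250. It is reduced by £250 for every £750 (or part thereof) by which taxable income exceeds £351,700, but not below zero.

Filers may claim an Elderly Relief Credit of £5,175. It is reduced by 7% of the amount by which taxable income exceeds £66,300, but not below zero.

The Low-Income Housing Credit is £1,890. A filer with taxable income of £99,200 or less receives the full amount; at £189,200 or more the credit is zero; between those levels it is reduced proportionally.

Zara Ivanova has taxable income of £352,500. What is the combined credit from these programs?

£10,750

Dependent Care Credit: £352,500 meets or exceeds the £321,200 cutoff, so the credit is £0.
Property Tax Rebate: income exceeds £351,700 by £800, which is 2 full-or-partial £750 increments; reduction = 2 × £250 = £500, leaving £10,750.
Elderly Relief Credit: 7% of the £286,200 excess over £66,300 is £20,034 ≥ base, so the credit is £0.
Low-Income Housing Credit: £352,500 is at or above £189,200, so the credit is £0.
Total: £0 + £10,750 + £0 + £0 = £10,750.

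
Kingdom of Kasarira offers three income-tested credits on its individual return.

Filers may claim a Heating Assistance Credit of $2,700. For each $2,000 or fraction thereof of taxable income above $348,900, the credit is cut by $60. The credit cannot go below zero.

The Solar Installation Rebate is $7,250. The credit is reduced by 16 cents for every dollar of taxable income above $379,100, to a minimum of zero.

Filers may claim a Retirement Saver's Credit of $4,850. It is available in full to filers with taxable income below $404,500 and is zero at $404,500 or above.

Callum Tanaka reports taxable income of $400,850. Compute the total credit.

$9,760

Heating Assistance Credit: income exceeds $348,900 by $51,950, which is 26 full-or-partial $2,000 increments; reduction = 26 × $60 = $1,560, leaving $1,140.
Solar Installation Rebate: 16% of the $21,750 excess over $379,100 is $3,480; credit = $7,250 − $3,480 = $3,770.
Retirement Saver's Credit: $400,850 is below the $404,500 cutoff, so the full $4,850 applies.
Total: $1,140 + $3,770 + $4,850 = $9,760.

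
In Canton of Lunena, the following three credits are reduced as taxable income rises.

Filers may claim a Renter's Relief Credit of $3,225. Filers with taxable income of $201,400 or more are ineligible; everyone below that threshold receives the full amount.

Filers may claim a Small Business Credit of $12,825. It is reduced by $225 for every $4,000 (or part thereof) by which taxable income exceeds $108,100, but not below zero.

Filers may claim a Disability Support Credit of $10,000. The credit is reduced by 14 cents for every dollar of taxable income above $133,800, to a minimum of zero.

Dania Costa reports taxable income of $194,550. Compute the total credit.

$12,595

Renter's Relief Credit: $194,550 is below the $201,400 cutoff, so the full $3,225 applies.
Small Business Credit: income exceeds $108,100 by $86,450, which is 22 full-or-partial $4,000 increments; reduction = 22 × $225 = $4,950, leaving $7,875.
Disability Support Credit: 14% of the $60,750 excess over $133,800 is $8,505; credit = $10,000 − $8,505 = $1,495.
Total: $3,225 + $7,875 + $1,495 = $12,595.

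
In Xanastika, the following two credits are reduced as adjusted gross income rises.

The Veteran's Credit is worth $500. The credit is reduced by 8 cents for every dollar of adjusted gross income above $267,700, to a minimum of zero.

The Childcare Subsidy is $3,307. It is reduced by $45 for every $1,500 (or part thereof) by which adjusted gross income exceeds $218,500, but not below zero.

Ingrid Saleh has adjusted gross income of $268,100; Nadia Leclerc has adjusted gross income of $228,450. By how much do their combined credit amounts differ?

$1,247

Ingrid ($268,100): Veteran's Credit: 8% of the $400 excess over $267,700 is $32; credit = $500 − $32 = $468. Childcare Subsidy: income exceeds $218,500 by $49,600, which is 34 full-or-partial $1,500 increments; reduction = 34 × $45 = $1,530, leaving $1,777. total $468 + $1,777 = $2,245
Nadia ($228,450): Veteran's Credit: $228,450 is at or below the $267,700 threshold, so the full $500 applies. Childcare Subsidy: income exceeds $218,500 by $9,950, which is 7 full-or-partial $1,500 increments; reduction = 7 × $45 = $315, leaving $2,992. total $500 + $2,992 = $3,492
Difference: |$2,245 − $3,492| = $1,247.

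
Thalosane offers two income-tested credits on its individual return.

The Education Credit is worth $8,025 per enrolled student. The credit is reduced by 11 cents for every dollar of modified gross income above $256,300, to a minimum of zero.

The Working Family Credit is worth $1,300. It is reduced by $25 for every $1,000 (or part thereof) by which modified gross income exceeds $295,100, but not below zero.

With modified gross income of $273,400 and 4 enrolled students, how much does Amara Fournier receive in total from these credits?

$31,519

Education Credit: base = 4 × $8,025 = $32,100. 11% of the $17,100 excess over $256,300 is $1,881; credit = $32,100 − $1,881 = $30,219.
Working Family Credit: $273,400 is at or below the $295,100 threshold, so the full $1,300 applies.
Total: $30,219 + $1,300 = $31,519.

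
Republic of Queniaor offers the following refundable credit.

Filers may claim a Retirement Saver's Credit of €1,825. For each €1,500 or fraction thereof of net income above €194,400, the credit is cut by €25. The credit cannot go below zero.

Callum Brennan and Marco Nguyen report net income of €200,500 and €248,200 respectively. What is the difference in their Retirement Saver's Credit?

Callum (€200,500): Retirement Saver's Credit: income exceeds €194,400 by €6,100, which is 5 full-or-partial €1,500 increments; reduction = 5 × €25 = €125, leaving €1,700.
Marco (€248,200): Retirement Saver's Credit: income exceeds €194,400 by €53,800, which is 36 full-or-partial €1,500 increments; reduction = 36 × €25 = €900, leaving €925.
Difference: |€1,700 − €925| = €775.

€775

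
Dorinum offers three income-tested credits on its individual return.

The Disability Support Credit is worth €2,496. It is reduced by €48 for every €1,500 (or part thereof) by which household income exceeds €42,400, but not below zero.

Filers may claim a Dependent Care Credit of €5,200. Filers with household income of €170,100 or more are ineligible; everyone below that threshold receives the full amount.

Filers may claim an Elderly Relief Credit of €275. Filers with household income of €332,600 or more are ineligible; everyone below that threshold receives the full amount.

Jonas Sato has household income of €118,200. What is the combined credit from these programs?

€5,523

Disability Support Credit: income exceeds €42,400 by €75,800, which is 51 full-or-partial €1,500 increments; reduction = 51 × €48 = €2,448, leaving €48.
Dependent Care Credit: €118,200 is below the €170,100 cutoff, so the full €5,200 applies.
Elderly Relief Credit: €118,200 is below the €332,600 cutoff, so the full €275 applies.
Total: €48 + €5,200 + €275 = €5,523.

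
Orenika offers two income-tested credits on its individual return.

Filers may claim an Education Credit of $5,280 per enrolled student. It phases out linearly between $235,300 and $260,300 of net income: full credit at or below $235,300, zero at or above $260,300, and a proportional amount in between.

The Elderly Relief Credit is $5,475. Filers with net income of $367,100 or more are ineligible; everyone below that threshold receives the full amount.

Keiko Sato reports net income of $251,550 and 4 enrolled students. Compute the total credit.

$12,867

Education Credit: base = 4 × $5,280 = $21,120. $251,550 is $16,250 into a $25,000 phase-out range, leaving 8,750/25,000 of the credit: $21,120 × 8,750/25,000 = $7,392.
Elderly Relief Credit: $251,550 is below the $367,100 cutoff, so the full $5,475 applies.
Total: $7,392 + $5,475 = $12,867.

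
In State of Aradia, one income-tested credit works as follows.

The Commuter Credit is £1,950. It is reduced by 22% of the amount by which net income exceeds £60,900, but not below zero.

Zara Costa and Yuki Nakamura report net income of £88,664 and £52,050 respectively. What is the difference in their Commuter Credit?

Zara (£88,664): Commuter Credit: 22% of the £27,764 excess over £60,900 is £6,108.08 ≥ base, so the credit is £0.
Yuki (£52,050): Commuter Credit: £52,050 is at or below the £60,900 threshold, so the full £1,950 applies.
Difference: |£0 − £1,950| = £1,950.

£1,950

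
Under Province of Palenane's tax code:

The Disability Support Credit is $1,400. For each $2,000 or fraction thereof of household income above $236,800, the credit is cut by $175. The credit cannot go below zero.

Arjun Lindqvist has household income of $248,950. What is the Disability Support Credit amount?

$175

Disability Support Credit: income exceeds $236,800 by $12,150, which is 7 full-or-partial $2,000 increments; reduction = 7 × $175 = $1,225, leaving $175.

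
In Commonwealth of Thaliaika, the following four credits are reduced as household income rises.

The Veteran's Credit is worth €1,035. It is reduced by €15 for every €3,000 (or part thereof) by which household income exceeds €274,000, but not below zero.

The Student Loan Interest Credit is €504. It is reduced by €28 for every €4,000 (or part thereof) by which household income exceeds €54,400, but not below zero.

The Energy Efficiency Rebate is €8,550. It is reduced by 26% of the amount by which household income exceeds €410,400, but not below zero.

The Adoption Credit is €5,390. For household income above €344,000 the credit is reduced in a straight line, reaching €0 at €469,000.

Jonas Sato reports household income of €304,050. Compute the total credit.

€14,810

Veteran's Credit: income exceeds €274,000 by €30,050, which is 11 full-or-partial €3,000 increments; reduction = 11 × €15 = €165, leaving €870.
Student Loan Interest Credit: income exceeds €54,400 by €249,650 → 63 increments × €28 = €1,764 ≥ base, so the credit is €0.
Energy Efficiency Rebate: €304,050 is at or below the €410,400 threshold, so the full €8,550 applies.
Adoption Credit: €304,050 is at or below the €344,000 threshold, so the full €5,390 applies.
Total: €870 + €0 + €8,550 + €5,390 = €14,810.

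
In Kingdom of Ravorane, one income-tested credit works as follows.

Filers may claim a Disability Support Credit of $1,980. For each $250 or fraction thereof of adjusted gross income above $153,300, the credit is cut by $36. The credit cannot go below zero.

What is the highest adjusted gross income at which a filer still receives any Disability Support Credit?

After 54 increments the reduction is 54 × $36 = $1,944, leaving $36; one more increment wipes it out. Increment 54 ends at excess 54 × $250 = $13,500, so the highest qualifying income is $153,300 + $13,500 = $166,800.

$166,800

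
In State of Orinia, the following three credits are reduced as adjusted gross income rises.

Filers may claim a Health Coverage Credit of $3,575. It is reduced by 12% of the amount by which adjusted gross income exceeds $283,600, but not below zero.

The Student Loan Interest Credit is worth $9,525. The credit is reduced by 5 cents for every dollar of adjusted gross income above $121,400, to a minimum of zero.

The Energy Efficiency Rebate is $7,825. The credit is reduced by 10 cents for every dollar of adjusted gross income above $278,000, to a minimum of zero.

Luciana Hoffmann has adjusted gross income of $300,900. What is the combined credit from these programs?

$7,584

Health Coverage Credit: 12% of the $17,300 excess over $283,600 is $2,076; credit = $3,575 − $2,076 = $1,499.
Student Loan Interest Credit: 5% of the $179,500 excess over $121,400 is $8,975; credit = $9,525 − $8,975 = $550.
Energy Efficiency Rebate: 10% of the $22,900 excess over $278,000 is $2,290; credit = $7,825 − $2,290 = $5,535.
Total: $1,499 + $550 + $5,535 = $7,584.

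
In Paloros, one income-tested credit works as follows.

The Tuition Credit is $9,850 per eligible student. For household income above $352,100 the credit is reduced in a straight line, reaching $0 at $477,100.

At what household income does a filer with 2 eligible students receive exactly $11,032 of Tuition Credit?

Full credit = 2 × $9,850 = $19,700.
$11,032 is 11,032/19,700 of the full $19,700, so 8,668/19,700 of the $125,000 range has been used: income = $352,100 + $125,000 × 8,668/19,700 = $407,100.

$407,100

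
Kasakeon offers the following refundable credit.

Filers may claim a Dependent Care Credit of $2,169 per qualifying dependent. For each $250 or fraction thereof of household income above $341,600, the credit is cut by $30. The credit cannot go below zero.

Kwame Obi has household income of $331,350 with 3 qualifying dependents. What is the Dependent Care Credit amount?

$6,507

Dependent Care Credit: base = 3 × $2,169 = $6,507. $331,350 is at or below the $341,600 threshold, so the full $6,507 applies.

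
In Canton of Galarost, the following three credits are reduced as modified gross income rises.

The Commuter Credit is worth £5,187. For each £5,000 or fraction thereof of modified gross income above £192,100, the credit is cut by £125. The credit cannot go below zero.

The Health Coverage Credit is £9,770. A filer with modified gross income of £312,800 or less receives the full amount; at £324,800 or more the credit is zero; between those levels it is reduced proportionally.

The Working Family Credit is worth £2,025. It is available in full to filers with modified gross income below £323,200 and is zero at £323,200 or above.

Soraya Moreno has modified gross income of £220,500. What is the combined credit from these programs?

Commuter Credit: income exceeds £192,100 by £28,400, which is 6 full-or-partial £5,000 increments; reduction = 6 × £125 = £750, leaving £4,437.
Health Coverage Credit: £220,500 is at or below the £312,800 threshold, so the full £9,770 applies.
Working Family Credit: £220,500 is below the £323,200 cutoff, so the full £2,025 applies.
Total: £4,437 + £9,770 + £2,025 = £16,232.

£16,232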